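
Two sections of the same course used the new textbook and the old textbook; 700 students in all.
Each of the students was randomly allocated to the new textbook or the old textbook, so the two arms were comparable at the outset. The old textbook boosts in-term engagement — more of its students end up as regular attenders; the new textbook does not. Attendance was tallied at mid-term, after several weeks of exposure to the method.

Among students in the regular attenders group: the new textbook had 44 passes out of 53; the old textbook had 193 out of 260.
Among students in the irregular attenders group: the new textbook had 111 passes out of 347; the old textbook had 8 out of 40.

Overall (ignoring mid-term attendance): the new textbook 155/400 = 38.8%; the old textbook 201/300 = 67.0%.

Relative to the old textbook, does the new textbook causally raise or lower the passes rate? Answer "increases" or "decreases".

Within every mid-term attendance level the new textbook has the higher rate, yet pooled the old textbook does — Simpson's reversal.
Because the teaching method influences mid-term attendance, mid-term attendance is a post-treatment mediator, not a confounder. Stratifying on it would bias the estimate; the causal effect is the crude pooled difference.
Pooled: the new textbook 38.8% vs the old textbook 67.0%; the old textbook is higher overall.

decreases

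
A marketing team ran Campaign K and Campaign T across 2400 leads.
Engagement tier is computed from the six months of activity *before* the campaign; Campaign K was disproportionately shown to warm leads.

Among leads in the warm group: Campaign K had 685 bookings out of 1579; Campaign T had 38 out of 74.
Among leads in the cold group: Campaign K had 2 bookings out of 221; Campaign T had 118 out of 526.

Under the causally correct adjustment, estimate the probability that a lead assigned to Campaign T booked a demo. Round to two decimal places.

The engagement tier-specific comparison favours Campaign T throughout, but the pooled figures favour Campaign K. The question is whether to condition on engagement tier.
Nothing the campaign does changes engagement tier; the imbalance is an allocation artefact. With engagement tier also predicting the outcome, the pooled figure is confounded, and the within-stratum comparison is the causal one.
Standardising Campaign T to the population engagement tier mix: 0.689·38/74 + 0.311·118/526 = 0.424.

0.42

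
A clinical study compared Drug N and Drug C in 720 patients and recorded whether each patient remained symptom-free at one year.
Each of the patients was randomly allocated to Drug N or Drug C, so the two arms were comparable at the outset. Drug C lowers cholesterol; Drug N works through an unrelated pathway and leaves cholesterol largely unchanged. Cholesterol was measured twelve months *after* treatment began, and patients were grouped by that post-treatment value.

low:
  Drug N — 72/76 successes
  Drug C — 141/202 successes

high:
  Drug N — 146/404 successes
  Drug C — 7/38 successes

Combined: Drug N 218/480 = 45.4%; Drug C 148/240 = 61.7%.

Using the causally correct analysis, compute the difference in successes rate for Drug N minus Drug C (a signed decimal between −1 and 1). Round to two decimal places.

-0.16

Stratifying would compare drugs among patients the drugs themselves sorted into cholesterol groups — a form of selection on an intermediate. The unconditioned pooled rates give the total causal effect.
The causal difference is the pooled difference: 0.454 − 0.617 = -0.163.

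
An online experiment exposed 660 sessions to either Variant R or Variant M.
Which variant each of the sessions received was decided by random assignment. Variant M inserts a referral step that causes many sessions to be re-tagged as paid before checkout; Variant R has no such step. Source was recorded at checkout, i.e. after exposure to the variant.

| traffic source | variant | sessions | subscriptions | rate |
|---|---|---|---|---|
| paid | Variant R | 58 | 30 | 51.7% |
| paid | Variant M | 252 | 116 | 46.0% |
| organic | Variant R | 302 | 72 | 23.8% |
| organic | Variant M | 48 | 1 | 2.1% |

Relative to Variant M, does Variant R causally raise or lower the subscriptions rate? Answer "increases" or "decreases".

decreases

Stratifying would compare variants among sessions the variants themselves sorted into traffic source groups — a form of selection on an intermediate. The unconditioned pooled rates give the total causal effect.
Pooled: Variant R 28.3% vs Variant M 39.0%; Variant M is higher overall.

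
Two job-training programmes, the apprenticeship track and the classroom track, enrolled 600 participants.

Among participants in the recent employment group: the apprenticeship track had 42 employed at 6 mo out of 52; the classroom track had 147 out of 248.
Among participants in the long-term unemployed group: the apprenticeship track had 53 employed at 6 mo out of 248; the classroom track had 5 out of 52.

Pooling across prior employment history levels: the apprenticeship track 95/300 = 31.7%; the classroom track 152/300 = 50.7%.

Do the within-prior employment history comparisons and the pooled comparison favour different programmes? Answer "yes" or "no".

Within each prior employment history level (recent employment 80.8% vs 59.3%; long-term unemployed 21.4% vs 9.6%), the apprenticeship track has the higher rate every time. Pooled: 31.7% vs 50.7% — the classroom track has the higher rate overall. The two comparisons disagree.

yes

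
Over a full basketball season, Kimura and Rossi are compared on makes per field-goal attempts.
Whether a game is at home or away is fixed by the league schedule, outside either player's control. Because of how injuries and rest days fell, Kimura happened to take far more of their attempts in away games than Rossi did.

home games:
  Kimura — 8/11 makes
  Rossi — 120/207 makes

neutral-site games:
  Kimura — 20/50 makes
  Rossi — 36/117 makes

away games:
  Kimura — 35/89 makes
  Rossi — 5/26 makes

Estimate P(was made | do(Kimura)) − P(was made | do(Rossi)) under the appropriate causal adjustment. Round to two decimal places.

Within every game venue level Kimura has the higher rate, yet pooled Rossi does — Simpson's reversal.
Game venue differs across players for reasons unrelated to any effect of the player itself, and it separately predicts the outcome — a classic confounder. We must compare within game venue levels.
Adjusting over the population distribution of game venue: 0.436·(0.727−0.580) + 0.334·(0.400−0.308) + 0.230·(0.393−0.192) = +0.141.

+0.14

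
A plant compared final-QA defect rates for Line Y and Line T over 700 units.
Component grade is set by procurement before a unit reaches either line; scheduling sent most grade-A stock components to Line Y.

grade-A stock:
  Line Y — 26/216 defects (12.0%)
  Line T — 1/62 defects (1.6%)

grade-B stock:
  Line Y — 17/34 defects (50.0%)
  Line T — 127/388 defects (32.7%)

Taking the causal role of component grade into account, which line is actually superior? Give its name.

The stratified and pooled comparisons disagree (Line T wins within each component grade; Line Y wins overall), so the answer turns on the causal role of component grade.
Component grade is set before the line has any effect — it is not caused by the line — and it independently drives the outcome. That makes it a confounder, so the causal comparison is within component grade levels.
Within each level — grade-A stock: 12.0% vs 1.6%; grade-B stock: 50.0% vs 32.7% — Line T is lower every time.

Line T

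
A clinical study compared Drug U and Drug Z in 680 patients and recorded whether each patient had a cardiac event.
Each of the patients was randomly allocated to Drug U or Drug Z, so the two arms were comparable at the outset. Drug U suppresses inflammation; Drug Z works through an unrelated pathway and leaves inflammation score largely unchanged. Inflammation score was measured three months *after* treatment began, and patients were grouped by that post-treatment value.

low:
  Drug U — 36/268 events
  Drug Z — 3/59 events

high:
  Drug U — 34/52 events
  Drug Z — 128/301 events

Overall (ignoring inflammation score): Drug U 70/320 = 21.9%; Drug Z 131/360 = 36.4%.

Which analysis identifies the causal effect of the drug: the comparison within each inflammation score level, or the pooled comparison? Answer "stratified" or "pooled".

Within every inflammation score level Drug Z has the lower rate, yet pooled Drug U does — Simpson's reversal.
Because the drug influences inflammation score, inflammation score is a post-treatment mediator, not a confounder. Stratifying on it would bias the estimate; the causal effect is the crude pooled difference.
Pooled: Drug U 21.9% vs Drug Z 36.4%; Drug U is lower overall.

pooled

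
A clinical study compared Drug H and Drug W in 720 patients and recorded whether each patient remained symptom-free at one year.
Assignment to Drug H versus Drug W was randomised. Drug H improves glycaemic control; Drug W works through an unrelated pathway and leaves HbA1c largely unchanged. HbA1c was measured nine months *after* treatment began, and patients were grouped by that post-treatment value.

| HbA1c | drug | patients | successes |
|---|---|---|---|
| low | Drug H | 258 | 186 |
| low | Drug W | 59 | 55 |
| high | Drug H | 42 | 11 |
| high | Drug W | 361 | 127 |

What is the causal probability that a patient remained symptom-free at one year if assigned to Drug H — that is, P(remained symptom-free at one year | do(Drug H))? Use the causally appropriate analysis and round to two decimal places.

The stratified and pooled comparisons disagree (Drug W wins within each HbA1c; Drug H wins overall), so the answer turns on the causal role of HbA1c.
HbA1c is recorded after the drug and is itself shifted by it — it sits on the causal path from drug to outcome. Conditioning on a mediator would strip out part of the effect we want; the pooled comparison gives the total causal effect.
So P(outcome | do(Drug H)) is just the pooled rate for Drug H: 197/300 = 0.657.

0.66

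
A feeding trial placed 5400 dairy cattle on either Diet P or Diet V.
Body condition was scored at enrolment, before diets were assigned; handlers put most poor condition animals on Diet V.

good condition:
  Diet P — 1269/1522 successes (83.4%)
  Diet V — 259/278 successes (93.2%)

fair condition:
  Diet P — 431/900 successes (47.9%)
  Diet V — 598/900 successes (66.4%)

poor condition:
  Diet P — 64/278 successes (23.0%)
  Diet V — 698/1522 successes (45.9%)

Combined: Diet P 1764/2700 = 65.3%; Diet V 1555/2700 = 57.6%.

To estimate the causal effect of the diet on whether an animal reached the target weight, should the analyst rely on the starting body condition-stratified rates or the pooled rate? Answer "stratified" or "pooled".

Nothing the diet does changes starting body condition; the imbalance is an allocation artefact. With starting body condition also predicting the outcome, the pooled figure is confounded, and the within-stratum comparison is the causal one.
Within each level — good condition: 83.4% vs 93.2%; fair condition: 47.9% vs 66.4%; poor condition: 23.0% vs 45.9% — Diet V is higher every time.

stratified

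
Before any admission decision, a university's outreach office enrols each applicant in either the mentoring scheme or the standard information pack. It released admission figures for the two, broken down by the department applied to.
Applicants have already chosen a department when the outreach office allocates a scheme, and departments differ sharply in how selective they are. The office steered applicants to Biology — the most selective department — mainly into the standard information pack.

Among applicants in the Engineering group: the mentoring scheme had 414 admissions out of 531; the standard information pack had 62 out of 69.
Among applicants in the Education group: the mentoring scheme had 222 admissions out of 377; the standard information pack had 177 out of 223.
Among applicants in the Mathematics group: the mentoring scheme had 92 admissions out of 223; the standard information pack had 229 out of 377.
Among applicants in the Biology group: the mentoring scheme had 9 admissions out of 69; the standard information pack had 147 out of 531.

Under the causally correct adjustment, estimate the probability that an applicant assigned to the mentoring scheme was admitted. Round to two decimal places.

The department-specific comparison favours the standard information pack throughout, but the pooled figures favour the mentoring scheme. The question is whether to condition on department.
Since department is a pre-existing factor (not a product of the outreach scheme) and it affects the outcome on its own, it is a confounder. The stratified rates, not the pooled rate, identify the causal effect.
Standardising the mentoring scheme to the population department mix: 0.250·414/531 + 0.250·222/377 + 0.250·92/223 + 0.250·9/69 = 0.478.

0.48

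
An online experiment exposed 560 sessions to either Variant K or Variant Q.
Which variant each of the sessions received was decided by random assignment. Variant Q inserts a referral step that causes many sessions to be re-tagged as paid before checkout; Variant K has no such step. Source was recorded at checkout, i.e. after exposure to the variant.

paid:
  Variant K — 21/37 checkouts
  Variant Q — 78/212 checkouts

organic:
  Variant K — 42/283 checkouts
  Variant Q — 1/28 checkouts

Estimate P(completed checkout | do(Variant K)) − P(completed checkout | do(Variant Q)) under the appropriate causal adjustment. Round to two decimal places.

-0.13

The stratified and pooled comparisons disagree (Variant K wins within each traffic source; Variant Q wins overall), so the answer turns on the causal role of traffic source.
Traffic source here is a post-treatment variable shaped by the variant; conditioning on it would introduce bias rather than remove it. The overall comparison is the causal one.
The causal difference is the pooled difference: 0.197 − 0.329 = -0.132.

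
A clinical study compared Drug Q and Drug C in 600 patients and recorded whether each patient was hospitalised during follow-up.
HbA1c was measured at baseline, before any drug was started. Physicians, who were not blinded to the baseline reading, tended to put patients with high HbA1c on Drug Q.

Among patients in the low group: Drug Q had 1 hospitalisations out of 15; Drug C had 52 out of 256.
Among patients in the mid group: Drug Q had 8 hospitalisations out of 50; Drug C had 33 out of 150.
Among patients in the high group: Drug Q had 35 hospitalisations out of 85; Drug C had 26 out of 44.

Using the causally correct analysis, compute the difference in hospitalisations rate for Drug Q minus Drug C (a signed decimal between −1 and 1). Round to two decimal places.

-0.12

Drug Q is lower inside every HbA1c stratum but Drug C is lower in aggregate. Whether to stratify depends on how HbA1c relates to the drug.
Since HbA1c is a pre-existing factor (not a product of the drug) and it affects the outcome on its own, it is a confounder. The stratified rates, not the pooled rate, identify the causal effect.
Adjusting over the population distribution of HbA1c: 0.452·(0.067−0.203) + 0.333·(0.160−0.220) + 0.215·(0.412−0.591) = -0.120.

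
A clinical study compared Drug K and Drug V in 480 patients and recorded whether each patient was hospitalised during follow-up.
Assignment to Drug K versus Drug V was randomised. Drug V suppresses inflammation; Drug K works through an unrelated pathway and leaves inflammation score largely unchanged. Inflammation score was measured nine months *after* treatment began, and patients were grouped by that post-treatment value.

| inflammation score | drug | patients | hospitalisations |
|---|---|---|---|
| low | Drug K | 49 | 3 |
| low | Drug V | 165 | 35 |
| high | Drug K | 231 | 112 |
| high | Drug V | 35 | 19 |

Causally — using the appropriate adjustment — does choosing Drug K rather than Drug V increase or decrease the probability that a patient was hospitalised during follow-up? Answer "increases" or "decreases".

increases

The stratified and pooled comparisons disagree (Drug K wins within each inflammation score; Drug V wins overall), so the answer turns on the causal role of inflammation score.
Inflammation score is downstream of the drug. One should not condition on a consequence of treatment, so the overall rates are the right comparison.
Pooled: Drug K 41.1% vs Drug V 27.0%; Drug V is lower overall.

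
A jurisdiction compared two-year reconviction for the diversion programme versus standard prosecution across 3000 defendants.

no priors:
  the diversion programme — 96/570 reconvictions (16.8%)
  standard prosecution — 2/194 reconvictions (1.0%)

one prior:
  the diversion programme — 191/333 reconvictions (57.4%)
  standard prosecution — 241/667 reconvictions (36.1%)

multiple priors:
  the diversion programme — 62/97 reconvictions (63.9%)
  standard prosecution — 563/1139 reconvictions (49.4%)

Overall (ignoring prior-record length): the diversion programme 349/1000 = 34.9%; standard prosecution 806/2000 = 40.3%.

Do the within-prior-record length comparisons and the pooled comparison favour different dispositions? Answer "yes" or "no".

yes

Within each prior-record length level (no priors 16.8% vs 1.0%; one prior 57.4% vs 36.1%; multiple priors 63.9% vs 49.4%), standard prosecution has the lower rate every time. Pooled: 34.9% vs 40.3% — the diversion programme has the lower rate overall. The two comparisons disagree.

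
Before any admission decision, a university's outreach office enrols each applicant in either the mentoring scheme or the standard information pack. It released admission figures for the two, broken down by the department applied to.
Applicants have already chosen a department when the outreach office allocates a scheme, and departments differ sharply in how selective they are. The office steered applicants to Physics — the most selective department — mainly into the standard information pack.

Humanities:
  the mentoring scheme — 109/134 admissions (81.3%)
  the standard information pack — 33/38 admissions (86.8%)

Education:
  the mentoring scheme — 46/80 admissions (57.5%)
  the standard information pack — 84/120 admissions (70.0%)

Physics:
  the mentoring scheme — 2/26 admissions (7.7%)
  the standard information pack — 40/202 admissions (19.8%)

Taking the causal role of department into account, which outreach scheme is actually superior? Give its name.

the standard information pack

the standard information pack is higher inside every department stratum but the mentoring scheme is higher in aggregate. Whether to stratify depends on how department relates to the outreach scheme.
Department differs across outreach schemes for reasons unrelated to any effect of the outreach scheme itself, and it separately predicts the outcome — a classic confounder. We must compare within department levels.
Within each level — Humanities: 81.3% vs 86.8%; Education: 57.5% vs 70.0%; Physics: 7.7% vs 19.8% — the standard information pack is higher every time.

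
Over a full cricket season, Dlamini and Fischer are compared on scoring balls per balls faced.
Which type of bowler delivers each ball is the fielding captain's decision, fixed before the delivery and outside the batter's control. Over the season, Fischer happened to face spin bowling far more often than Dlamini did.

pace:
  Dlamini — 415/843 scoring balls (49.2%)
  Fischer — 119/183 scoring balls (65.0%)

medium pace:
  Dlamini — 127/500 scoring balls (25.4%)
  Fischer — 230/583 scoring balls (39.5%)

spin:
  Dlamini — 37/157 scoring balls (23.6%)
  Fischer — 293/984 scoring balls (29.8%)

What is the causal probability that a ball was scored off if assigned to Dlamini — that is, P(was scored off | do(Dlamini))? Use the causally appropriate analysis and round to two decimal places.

0.32

Bowling type is set before the player has any effect — it is not caused by the player — and it independently drives the outcome. That makes it a confounder, so the causal comparison is within bowling type levels.
Standardising Dlamini to the population bowling type mix: 0.316·415/843 + 0.333·127/500 + 0.351·37/157 = 0.323.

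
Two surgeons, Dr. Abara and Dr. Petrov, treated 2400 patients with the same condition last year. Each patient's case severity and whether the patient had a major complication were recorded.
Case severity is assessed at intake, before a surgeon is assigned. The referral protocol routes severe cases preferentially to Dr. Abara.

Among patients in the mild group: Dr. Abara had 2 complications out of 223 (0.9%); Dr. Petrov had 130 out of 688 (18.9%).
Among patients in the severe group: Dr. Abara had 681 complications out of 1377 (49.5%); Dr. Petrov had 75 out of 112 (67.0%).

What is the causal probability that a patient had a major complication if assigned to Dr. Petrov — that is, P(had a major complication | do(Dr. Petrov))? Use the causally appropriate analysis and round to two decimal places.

Within every case severity level Dr. Abara has the lower rate, yet pooled Dr. Petrov does — Simpson's reversal.
The imbalance in case severity arose from how patients were allocated, not from anything the surgeon did; and case severity independently affects the outcome. The pooled gap is confounded — condition on case severity.
Standardising Dr. Petrov to the population case severity mix: 0.380·130/688 + 0.620·75/112 = 0.487.

0.49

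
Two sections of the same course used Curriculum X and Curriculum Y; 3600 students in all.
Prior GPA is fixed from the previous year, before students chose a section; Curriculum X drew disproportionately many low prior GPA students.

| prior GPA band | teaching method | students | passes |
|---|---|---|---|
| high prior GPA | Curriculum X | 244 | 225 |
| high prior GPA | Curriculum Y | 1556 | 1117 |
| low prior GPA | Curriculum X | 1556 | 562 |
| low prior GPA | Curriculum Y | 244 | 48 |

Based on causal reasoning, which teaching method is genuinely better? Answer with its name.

Prior GPA band is set before the teaching method has any effect — it is not caused by the teaching method — and it independently drives the outcome. That makes it a confounder, so the causal comparison is within prior GPA band levels.
Within each level — high prior GPA: 92.2% vs 71.8%; low prior GPA: 36.1% vs 19.7% — Curriculum X is higher every time.

Curriculum X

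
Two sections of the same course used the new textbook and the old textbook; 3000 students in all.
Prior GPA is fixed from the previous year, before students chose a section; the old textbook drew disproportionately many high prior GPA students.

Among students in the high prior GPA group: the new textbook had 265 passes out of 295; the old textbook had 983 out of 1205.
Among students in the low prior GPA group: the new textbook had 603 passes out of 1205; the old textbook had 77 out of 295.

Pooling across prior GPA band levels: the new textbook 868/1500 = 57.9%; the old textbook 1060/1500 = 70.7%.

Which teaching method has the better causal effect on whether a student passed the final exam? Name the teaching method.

the new textbook

the new textbook is higher inside every prior GPA band stratum but the old textbook is higher in aggregate. Whether to stratify depends on how prior GPA band relates to the teaching method.
Prior GPA band satisfies the back-door criterion: it is not a descendant of the teaching method, and it blocks the spurious path from teaching method to outcome. Adjusting for it (i.e., using the within-prior GPA band rates) gives the causal effect.
Within each level — high prior GPA: 89.8% vs 81.6%; low prior GPA: 50.0% vs 26.1% — the new textbook is higher every time.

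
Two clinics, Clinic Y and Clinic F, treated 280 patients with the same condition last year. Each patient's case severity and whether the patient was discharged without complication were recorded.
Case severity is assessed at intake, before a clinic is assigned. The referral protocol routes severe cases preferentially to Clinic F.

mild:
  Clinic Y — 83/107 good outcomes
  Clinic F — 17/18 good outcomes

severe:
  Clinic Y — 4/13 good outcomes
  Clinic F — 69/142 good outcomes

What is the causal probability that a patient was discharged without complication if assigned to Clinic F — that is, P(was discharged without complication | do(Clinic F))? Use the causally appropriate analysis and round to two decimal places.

0.69

Nothing the clinic does changes case severity; the imbalance is an allocation artefact. With case severity also predicting the outcome, the pooled figure is confounded, and the within-stratum comparison is the causal one.
Standardising Clinic F to the population case severity mix: 0.446·17/18 + 0.554·69/142 = 0.691.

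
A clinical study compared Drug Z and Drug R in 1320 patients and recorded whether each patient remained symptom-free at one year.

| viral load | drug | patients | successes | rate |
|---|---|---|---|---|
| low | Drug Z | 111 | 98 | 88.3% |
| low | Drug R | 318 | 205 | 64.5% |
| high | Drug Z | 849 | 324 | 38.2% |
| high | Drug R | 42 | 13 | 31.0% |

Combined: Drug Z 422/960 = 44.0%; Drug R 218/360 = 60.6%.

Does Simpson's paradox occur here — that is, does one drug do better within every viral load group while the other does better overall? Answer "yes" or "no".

Within each viral load level (low 88.3% vs 64.5%; high 38.2% vs 31.0%), Drug Z has the higher rate every time. Pooled: 44.0% vs 60.6% — Drug R has the higher rate overall. The two comparisons disagree.

yes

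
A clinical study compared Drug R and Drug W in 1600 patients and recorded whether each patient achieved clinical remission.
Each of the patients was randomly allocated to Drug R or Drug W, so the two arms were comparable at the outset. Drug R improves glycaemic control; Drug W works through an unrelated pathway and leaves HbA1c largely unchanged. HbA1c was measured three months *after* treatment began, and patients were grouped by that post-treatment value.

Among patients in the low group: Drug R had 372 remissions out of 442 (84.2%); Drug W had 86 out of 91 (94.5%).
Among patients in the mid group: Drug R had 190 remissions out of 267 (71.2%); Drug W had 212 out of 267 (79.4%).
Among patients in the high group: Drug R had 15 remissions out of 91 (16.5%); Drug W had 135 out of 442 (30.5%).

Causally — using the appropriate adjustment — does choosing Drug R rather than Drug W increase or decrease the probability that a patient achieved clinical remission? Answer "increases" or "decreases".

The HbA1c-specific comparison favours Drug W throughout, but the pooled figures favour Drug R. The question is whether to condition on HbA1c.
The distribution of HbA1c is itself part of what the drug does — it is an intermediate outcome. Holding it fixed would remove that part of the effect; the total effect is the pooled difference.
Pooled: Drug R 72.1% vs Drug W 54.1%; Drug R is higher overall.

increases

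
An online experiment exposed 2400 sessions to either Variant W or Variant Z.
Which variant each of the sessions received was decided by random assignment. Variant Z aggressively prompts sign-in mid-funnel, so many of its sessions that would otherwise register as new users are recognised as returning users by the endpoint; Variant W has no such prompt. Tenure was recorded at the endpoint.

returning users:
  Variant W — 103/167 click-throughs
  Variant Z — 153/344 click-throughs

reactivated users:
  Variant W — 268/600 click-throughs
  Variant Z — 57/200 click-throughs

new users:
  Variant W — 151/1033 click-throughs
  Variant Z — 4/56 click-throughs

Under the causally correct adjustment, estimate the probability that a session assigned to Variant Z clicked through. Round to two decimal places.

The user tenure-specific comparison favours Variant W throughout, but the pooled figures favour Variant Z. The question is whether to condition on user tenure.
The distribution of user tenure is itself part of what the variant does — it is an intermediate outcome. Holding it fixed would remove that part of the effect; the total effect is the pooled difference.
So P(outcome | do(Variant Z)) is just the pooled rate for Variant Z: 214/600 = 0.357.

0.36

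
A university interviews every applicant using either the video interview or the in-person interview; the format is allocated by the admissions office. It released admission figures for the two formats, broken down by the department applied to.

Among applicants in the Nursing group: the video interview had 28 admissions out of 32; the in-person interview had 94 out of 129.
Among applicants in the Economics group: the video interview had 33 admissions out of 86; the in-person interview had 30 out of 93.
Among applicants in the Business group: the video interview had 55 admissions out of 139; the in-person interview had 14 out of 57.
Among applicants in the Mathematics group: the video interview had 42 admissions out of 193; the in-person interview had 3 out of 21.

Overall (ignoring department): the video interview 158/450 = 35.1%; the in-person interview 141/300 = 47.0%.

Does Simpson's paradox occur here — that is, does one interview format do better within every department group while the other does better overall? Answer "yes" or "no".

yes

Within each department level (Nursing 87.5% vs 72.9%; Economics 38.4% vs 32.3%; Business 39.6% vs 24.6%; Mathematics 21.8% vs 14.3%), the video interview has the higher rate every time. Pooled: 35.1% vs 47.0% — the in-person interview has the higher rate overall. The two comparisons disagree.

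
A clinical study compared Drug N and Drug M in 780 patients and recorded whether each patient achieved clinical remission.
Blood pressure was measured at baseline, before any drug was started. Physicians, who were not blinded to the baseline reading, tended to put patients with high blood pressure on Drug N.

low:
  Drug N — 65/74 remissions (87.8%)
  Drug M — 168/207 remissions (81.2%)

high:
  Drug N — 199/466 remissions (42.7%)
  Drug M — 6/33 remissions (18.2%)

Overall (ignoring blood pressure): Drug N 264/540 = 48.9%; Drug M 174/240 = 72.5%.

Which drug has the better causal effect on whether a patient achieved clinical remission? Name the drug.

The imbalance in blood pressure arose from how patients were allocated, not from anything the drug did; and blood pressure independently affects the outcome. The pooled gap is confounded — condition on blood pressure.
Within each level — low: 87.8% vs 81.2%; high: 42.7% vs 18.2% — Drug N is higher every time.

Drug N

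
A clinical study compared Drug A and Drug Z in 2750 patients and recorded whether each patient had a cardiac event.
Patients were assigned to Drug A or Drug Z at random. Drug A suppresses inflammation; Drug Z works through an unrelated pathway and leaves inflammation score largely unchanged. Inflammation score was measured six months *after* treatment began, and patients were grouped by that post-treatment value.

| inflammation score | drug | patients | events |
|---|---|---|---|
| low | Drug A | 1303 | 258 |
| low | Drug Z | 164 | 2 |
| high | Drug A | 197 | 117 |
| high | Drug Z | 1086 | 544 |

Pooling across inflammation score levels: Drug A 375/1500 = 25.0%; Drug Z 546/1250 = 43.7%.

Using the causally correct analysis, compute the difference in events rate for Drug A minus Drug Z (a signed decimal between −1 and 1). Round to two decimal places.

The distribution of inflammation score is itself part of what the drug does — it is an intermediate outcome. Holding it fixed would remove that part of the effect; the total effect is the pooled difference.
The causal difference is the pooled difference: 0.250 − 0.437 = -0.187.

-0.19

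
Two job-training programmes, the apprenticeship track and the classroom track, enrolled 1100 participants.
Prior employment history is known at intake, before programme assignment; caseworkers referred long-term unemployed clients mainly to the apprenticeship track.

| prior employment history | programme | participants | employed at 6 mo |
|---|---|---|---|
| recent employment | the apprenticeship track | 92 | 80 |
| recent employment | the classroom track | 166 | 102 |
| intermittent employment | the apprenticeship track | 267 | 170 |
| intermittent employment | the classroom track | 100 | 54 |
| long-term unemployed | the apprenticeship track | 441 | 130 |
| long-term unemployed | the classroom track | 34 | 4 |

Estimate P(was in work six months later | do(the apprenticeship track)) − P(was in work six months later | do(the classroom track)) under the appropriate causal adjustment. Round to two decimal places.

Within every prior employment history level the apprenticeship track has the higher rate, yet pooled the classroom track does — Simpson's reversal.
Here prior employment history is a common cause — it drives both which programme a case falls under and the outcome. The crude comparison mixes populations; the stratum-specific rates are the causally relevant ones.
Adjusting over the population distribution of prior employment history: 0.235·(0.870−0.614) + 0.334·(0.637−0.540) + 0.432·(0.295−0.118) = +0.169.

+0.17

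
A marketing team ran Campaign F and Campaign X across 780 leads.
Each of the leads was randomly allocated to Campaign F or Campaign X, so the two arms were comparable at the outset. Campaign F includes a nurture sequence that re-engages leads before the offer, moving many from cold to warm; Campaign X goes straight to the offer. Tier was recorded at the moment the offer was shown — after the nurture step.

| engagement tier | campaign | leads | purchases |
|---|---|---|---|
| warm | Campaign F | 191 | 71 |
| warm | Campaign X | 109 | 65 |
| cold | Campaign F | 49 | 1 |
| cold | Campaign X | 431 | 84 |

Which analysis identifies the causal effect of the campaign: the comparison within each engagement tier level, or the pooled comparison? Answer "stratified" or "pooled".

pooled

The engagement tier-specific comparison favours Campaign X throughout, but the pooled figures favour Campaign F. The question is whether to condition on engagement tier.
Engagement tier here is a post-treatment variable shaped by the campaign; conditioning on it would introduce bias rather than remove it. The overall comparison is the causal one.
Pooled: Campaign F 30.0% vs Campaign X 27.6%; Campaign F is higher overall.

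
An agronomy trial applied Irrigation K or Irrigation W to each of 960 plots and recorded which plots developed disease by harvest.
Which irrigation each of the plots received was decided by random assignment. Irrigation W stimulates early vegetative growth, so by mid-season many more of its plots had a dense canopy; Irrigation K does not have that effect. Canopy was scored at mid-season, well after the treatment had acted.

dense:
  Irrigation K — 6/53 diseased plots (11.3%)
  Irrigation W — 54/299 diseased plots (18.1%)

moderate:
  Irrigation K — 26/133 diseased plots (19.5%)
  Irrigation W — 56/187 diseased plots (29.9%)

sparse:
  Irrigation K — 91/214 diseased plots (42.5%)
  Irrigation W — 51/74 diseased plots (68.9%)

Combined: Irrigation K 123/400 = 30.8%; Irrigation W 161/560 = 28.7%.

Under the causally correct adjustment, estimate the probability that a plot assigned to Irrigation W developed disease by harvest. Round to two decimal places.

0.29

Within every mid-season canopy level Irrigation K has the lower rate, yet pooled Irrigation W does — Simpson's reversal.
Mid-season canopy lies on the pathway irrigation → mid-season canopy → outcome, so adjusting for it blocks the indirect effect. For the total causal effect of irrigation, use the unadjusted pooled rates.
So P(outcome | do(Irrigation W)) is just the pooled rate for Irrigation W: 161/560 = 0.287.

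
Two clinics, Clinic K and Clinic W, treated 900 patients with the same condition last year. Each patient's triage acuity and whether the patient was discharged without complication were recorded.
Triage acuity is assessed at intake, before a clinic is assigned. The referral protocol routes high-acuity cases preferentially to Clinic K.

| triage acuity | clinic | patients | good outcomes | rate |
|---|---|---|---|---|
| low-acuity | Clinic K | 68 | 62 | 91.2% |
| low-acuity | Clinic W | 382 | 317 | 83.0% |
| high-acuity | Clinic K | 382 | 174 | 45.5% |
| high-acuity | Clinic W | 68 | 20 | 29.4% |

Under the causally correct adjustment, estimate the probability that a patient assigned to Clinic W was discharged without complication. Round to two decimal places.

0.56

The triage acuity-specific comparison favours Clinic K throughout, but the pooled figures favour Clinic W. The question is whether to condition on triage acuity.
Triage acuity is set before the clinic has any effect — it is not caused by the clinic — and it independently drives the outcome. That makes it a confounder, so the causal comparison is within triage acuity levels.
Standardising Clinic W to the population triage acuity mix: 0.500·317/382 + 0.500·20/68 = 0.562.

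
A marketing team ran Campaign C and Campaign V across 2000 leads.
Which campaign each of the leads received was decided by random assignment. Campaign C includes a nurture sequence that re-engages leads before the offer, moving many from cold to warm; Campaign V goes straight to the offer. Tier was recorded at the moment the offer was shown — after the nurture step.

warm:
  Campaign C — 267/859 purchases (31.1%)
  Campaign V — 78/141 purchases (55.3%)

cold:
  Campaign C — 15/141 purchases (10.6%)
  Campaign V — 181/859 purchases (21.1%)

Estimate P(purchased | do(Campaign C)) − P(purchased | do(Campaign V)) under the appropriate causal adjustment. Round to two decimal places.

+0.02

The distribution of engagement tier is itself part of what the campaign does — it is an intermediate outcome. Holding it fixed would remove that part of the effect; the total effect is the pooled difference.
The causal difference is the pooled difference: 0.282 − 0.259 = +0.023.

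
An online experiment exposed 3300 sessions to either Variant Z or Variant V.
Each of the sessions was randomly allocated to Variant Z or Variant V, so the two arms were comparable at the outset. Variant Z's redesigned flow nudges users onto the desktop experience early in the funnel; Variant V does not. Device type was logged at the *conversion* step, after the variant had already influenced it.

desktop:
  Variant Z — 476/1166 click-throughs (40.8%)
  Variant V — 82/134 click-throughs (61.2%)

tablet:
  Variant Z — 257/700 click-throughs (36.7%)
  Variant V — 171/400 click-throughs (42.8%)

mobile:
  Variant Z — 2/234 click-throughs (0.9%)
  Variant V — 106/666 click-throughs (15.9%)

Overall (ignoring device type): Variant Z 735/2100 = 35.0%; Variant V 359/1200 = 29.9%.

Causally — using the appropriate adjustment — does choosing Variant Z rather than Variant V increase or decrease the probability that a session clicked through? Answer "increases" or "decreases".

increases

Variant V is higher inside every device type stratum but Variant Z is higher in aggregate. Whether to stratify depends on how device type relates to the variant.
Device type is downstream of the variant. One should not condition on a consequence of treatment, so the overall rates are the right comparison.
Pooled: Variant Z 35.0% vs Variant V 29.9%; Variant Z is higher overall.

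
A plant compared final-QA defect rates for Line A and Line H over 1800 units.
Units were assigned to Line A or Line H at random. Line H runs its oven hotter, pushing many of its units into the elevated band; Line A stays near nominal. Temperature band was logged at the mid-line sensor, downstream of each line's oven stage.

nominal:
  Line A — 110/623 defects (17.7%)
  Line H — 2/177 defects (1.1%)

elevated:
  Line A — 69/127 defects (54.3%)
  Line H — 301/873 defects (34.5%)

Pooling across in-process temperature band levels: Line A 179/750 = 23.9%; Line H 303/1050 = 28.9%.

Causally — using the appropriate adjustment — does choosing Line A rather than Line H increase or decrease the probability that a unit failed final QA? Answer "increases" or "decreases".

Because the line influences in-process temperature band, in-process temperature band is a post-treatment mediator, not a confounder. Stratifying on it would bias the estimate; the causal effect is the crude pooled difference.
Pooled: Line A 23.9% vs Line H 28.9%; Line A is lower overall.

decreases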